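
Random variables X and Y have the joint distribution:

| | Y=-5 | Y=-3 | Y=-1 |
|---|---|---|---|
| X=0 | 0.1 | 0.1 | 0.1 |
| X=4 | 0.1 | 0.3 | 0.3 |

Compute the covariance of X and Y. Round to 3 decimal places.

E[X] = 2.8,  E[Y] = -2.6
E[XY] = -6.8
cov(X,Y) = E[XY] − E[X]E[Y] = -6.8 − (2.8)(-2.6) = 0.48

0.480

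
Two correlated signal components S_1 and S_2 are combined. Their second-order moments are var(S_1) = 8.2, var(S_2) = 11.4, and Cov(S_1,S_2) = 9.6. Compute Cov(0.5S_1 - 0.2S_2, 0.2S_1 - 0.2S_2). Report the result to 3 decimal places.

-0.068

Cov(0.5S_1 - 0.2S_2, 0.2S_1 - 0.2S_2) = (0.5)(0.2)var(S_1) + (-0.2)(-0.2)var(S_2) + [(0.5)(-0.2) + (-0.2)(0.2)]Cov(S_1,S_2)
= 0.1·8.2 + 0.04·11.4 + -0.14·9.6 = -0.068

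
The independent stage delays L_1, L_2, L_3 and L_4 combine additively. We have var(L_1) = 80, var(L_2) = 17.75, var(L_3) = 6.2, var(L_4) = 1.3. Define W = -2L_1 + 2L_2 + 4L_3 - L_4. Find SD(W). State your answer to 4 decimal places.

By independence, var(W) = (-2)²var(L_1) + (2)²var(L_2) + (4)²var(L_3) + (-1)²var(L_4)
= (-2)²·80 + (2)²·17.75 + (4)²·6.2 + (-1)²·1.3 = 491.5
SD(W) = √491.5 ≈ 22.1698

22.1698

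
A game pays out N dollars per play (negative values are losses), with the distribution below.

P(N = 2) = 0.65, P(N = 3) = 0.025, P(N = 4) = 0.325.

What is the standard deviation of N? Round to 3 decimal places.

0.932

E[N] = (2)(0.65) + (3)(0.025) + (4)(0.325) = 2.675
E[N²] = (2)²(0.65) + (3)²(0.025) + (4)²(0.325) = 8.025
var(N) = E[N²] − (E[N])² = 8.025 − (2.675)² = 0.869375
σ(N) = √0.869375 ≈ 0.932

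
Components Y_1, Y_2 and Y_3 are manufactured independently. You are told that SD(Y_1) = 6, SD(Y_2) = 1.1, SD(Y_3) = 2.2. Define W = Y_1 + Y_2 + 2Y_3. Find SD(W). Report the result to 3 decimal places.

7.521

Var(Y_1) = 36, Var(Y_2) = 1.21, Var(Y_3) = 4.84
By independence, Var(W) = (1)²Var(Y_1) + (1)²Var(Y_2) + (2)²Var(Y_3)
= (1)²·36 + (1)²·1.21 + (2)²·4.84 = 56.57
SD(W) = √56.57 ≈ 7.521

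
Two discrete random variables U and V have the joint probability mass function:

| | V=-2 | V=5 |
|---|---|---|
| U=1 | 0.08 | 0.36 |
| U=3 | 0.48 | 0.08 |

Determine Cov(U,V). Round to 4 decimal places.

-2.3296

E[U] = 2.12,  E[V] = 1.08
E[UV] = -0.04
Cov(U,V) = E[UV] − E[U]E[V] = -0.04 − (2.12)(1.08) = -2.3296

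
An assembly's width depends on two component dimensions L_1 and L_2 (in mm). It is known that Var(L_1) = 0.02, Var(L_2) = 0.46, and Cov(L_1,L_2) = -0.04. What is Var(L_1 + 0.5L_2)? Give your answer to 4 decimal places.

0.0950

Var(L_1 + 0.5L_2) = (1)²·Var(L_1) + (0.5)²·Var(L_2) + 2·(1)·(0.5)·Cov(L_1,L_2)
= 1·0.02 + 0.25·0.46 + 1·-0.04 = 0.095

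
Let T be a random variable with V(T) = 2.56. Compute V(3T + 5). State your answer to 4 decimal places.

23.0400

V(3T + 5) = (3)²·V(T) = 9·2.56 = 23.04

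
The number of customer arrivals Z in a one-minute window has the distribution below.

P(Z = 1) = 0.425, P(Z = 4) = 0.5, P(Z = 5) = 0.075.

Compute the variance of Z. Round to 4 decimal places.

2.4600

E[Z] = (1)(0.425) + (4)(0.5) + (5)(0.075) = 2.8
E[Z²] = (1)²(0.425) + (4)²(0.5) + (5)²(0.075) = 10.3
Var(Z) = E[Z²] − (E[Z])² = 10.3 − (2.8)² = 2.46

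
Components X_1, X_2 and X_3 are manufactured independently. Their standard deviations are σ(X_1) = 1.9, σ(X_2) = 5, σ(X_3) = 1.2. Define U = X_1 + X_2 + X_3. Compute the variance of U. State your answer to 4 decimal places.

30.0500

V(X_1) = 3.61, V(X_2) = 25, V(X_3) = 1.44
By independence, V(U) = (1)²V(X_1) + (1)²V(X_2) + (1)²V(X_3)
= (1)²·3.61 + (1)²·25 + (1)²·1.44 = 30.05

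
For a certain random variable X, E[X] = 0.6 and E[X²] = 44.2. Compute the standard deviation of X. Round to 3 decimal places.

V(X) = 44.2 − (0.6)² = 43.84
SD(X) = √43.84 ≈ 6.621

6.621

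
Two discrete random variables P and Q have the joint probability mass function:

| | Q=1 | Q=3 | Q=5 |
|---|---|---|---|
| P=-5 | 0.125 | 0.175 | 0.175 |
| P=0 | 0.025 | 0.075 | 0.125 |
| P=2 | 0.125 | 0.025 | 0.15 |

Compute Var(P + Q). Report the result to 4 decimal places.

13.1444

E[P] = -1.775,  E[Q] = 3.35,  E[PQ] = -5.725
Var(P) = 13.075 − (-1.775)² = 9.924375;  Var(Q) = 14 − (3.35)² = 2.7775
Cov(P,Q) = -5.725 − (-1.775)(3.35) = 0.22125
Var(P + Q) = (1)²·9.924375 + (1)²·2.7775 + 2·(1)·(1)·0.22125 = 13.144375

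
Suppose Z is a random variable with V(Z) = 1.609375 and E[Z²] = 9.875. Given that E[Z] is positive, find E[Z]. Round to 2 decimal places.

(E[Z])² = E[Z²] − V(Z) = 9.875 − 1.609375 = 8.265625
E[Z] = √8.265625 = 2.875

2.88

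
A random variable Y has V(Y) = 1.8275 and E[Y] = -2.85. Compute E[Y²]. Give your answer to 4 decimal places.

E[Y²] = V(Y) + (E[Y])² = 1.8275 + (-2.85)² = 9.95

9.9500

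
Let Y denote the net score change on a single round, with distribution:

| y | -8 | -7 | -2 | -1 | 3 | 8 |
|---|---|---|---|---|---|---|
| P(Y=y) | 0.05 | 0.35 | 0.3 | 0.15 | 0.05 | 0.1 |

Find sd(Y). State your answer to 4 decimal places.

E[Y] = (-8)(0.05) + (-7)(0.35) + (-2)(0.3) + (-1)(0.15) + (3)(0.05) + (8)(0.1) = -2.65
E[Y²] = (-8)²(0.05) + (-7)²(0.35) + (-2)²(0.3) + (-1)²(0.15) + (3)²(0.05) + (8)²(0.1) = 28.55
var(Y) = E[Y²] − (E[Y])² = 28.55 − (-2.65)² = 21.5275
sd(Y) = √21.5275 ≈ 4.6398

4.6398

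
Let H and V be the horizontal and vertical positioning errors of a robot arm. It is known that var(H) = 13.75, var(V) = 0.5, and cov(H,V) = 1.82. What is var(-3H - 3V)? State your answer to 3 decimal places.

161.010

var(-3H - 3V) = (-3)²·var(H) + (-3)²·var(V) + 2·(-3)·(-3)·cov(H,V)
= 9·13.75 + 9·0.5 + 18·1.82 = 161.01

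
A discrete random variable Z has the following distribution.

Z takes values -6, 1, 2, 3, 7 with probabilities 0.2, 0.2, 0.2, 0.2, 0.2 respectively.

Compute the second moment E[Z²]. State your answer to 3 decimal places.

19.800

E[Z²] = (-6)²(0.2) + (1)²(0.2) + (2)²(0.2) + (3)²(0.2) + (7)²(0.2) = 19.8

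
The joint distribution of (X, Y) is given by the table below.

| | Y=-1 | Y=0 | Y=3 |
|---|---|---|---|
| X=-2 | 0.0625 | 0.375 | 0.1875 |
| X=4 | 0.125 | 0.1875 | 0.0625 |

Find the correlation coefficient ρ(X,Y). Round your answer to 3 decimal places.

E[X] = 0.25,  E[Y] = 0.5625
E[XY] = -0.75
Cov(X,Y) = E[XY] − E[X]E[Y] = -0.75 − (0.25)(0.5625) = -0.890625
V(X) = 8.4375,  V(Y) = 2.12109375
ρ = -0.890625 / √(8.4375·2.12109375) ≈ -0.211

-0.211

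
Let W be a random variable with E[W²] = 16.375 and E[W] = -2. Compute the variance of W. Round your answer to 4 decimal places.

12.3750

Var(W) = 16.375 − (-2)² = 12.375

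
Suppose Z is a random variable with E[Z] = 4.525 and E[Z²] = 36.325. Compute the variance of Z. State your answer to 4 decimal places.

var(Z) = 36.325 − (4.525)² = 15.849375

15.8494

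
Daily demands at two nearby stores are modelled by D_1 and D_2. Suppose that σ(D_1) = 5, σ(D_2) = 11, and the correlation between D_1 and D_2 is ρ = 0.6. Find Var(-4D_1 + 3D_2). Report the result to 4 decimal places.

Var(D_1) = (5)² = 25;  Var(D_2) = (11)² = 121
Cov(D_1,D_2) = ρ·σ(D_1)·σ(D_2) = 0.6·5·11 = 33
Var(-4D_1 + 3D_2) = (-4)²·Var(D_1) + (3)²·Var(D_2) + 2·(-4)·(3)·Cov(D_1,D_2)
= 16·25 + 9·121 + -24·33 = 697

697.0000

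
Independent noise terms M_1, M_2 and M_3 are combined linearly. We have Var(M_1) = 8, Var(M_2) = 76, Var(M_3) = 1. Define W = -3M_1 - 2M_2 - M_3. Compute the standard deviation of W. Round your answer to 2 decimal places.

By independence, Var(W) = (-3)²Var(M_1) + (-2)²Var(M_2) + (-1)²Var(M_3)
= (-3)²·8 + (-2)²·76 + (-1)²·1 = 377
SD(W) = √377 ≈ 19.42

19.42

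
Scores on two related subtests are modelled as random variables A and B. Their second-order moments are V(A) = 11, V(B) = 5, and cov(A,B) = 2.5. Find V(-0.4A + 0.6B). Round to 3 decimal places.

2.360

V(-0.4A + 0.6B) = (-0.4)²·V(A) + (0.6)²·V(B) + 2·(-0.4)·(0.6)·cov(A,B)
= 0.16·11 + 0.36·5 + -0.48·2.5 = 2.36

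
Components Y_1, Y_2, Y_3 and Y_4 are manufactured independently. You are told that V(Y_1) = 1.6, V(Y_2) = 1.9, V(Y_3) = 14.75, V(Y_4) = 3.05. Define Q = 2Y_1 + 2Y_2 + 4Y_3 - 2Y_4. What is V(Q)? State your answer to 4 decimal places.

262.2000

By independence, V(Q) = (2)²V(Y_1) + (2)²V(Y_2) + (4)²V(Y_3) + (-2)²V(Y_4)
= (2)²·1.6 + (2)²·1.9 + (4)²·14.75 + (-2)²·3.05 = 262.2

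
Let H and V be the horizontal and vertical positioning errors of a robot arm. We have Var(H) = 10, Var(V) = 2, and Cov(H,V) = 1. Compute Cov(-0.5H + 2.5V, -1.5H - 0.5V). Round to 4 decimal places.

Cov(-0.5H + 2.5V, -1.5H - 0.5V) = (-0.5)(-1.5)Var(H) + (2.5)(-0.5)Var(V) + [(-0.5)(-0.5) + (2.5)(-1.5)]Cov(H,V)
= 0.75·10 + -1.25·2 + -3.5·1 = 1.5

1.5000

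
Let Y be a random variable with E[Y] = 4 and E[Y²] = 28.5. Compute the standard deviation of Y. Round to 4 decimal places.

Var(Y) = 28.5 − (4)² = 12.5
σ(Y) = √12.5 ≈ 3.5355

3.5355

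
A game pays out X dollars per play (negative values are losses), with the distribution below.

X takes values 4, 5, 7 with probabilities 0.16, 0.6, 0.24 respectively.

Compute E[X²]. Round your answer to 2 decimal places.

E[X²] = (4)²(0.16) + (5)²(0.6) + (7)²(0.24) = 29.32

29.32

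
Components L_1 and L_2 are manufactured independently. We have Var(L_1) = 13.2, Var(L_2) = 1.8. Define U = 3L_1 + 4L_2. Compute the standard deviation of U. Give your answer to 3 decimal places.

By independence, Var(U) = (3)²Var(L_1) + (4)²Var(L_2)
= (3)²·13.2 + (4)²·1.8 = 147.6
SD(U) = √147.6 ≈ 12.149

12.149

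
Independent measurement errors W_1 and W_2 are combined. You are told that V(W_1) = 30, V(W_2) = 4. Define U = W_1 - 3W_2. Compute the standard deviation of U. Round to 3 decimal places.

8.124

By independence, V(U) = (1)²V(W_1) + (-3)²V(W_2)
= (1)²·30 + (-3)²·4 = 66
SD(U) = √66 ≈ 8.124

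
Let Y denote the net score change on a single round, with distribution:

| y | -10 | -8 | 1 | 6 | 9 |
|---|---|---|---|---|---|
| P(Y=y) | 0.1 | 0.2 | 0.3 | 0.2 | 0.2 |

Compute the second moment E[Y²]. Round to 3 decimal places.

E[Y²] = (-10)²(0.1) + (-8)²(0.2) + (1)²(0.3) + (6)²(0.2) + (9)²(0.2) = 46.5

46.500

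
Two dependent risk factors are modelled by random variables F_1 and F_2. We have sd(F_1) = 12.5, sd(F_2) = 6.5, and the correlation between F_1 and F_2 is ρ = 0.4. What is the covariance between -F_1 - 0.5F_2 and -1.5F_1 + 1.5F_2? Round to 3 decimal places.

178.313

var(F_1) = (12.5)² = 156.25;  var(F_2) = (6.5)² = 42.25
cov(F_1,F_2) = ρ·sd(F_1)·sd(F_2) = 0.4·12.5·6.5 = 32.5
cov(-F_1 - 0.5F_2, -1.5F_1 + 1.5F_2) = (-1)(-1.5)var(F_1) + (-0.5)(1.5)var(F_2) + [(-1)(1.5) + (-0.5)(-1.5)]cov(F_1,F_2)
= 1.5·156.25 + -0.75·42.25 + -0.75·32.5 = 178.3125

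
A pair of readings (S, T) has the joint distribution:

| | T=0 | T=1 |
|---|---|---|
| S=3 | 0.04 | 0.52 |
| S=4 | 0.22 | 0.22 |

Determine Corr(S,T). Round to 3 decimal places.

E[S] = 3.44,  E[T] = 0.74
E[ST] = 2.44
Cov(S,T) = E[ST] − E[S]E[T] = 2.44 − (3.44)(0.74) = -0.1056
Var(S) = 0.2464,  Var(T) = 0.1924
ρ = -0.1056 / √(0.2464·0.1924) ≈ -0.485

-0.485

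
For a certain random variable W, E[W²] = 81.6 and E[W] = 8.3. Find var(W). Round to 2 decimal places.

12.71

var(W) = 81.6 − (8.3)² = 12.71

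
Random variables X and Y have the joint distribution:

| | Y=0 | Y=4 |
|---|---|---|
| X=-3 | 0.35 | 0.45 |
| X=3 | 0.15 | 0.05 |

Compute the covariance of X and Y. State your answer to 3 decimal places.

E[X] = -1.8,  E[Y] = 2
E[XY] = -4.8
Cov(X,Y) = E[XY] − E[X]E[Y] = -4.8 − (-1.8)(2) = -1.2

-1.200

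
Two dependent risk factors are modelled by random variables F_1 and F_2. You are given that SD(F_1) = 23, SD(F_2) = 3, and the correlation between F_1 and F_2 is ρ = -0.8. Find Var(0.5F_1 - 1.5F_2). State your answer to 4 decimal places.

235.3000

Var(F_1) = (23)² = 529;  Var(F_2) = (3)² = 9
Cov(F_1,F_2) = ρ·SD(F_1)·SD(F_2) = -0.8·23·3 = -55.2
Var(0.5F_1 - 1.5F_2) = (0.5)²·Var(F_1) + (-1.5)²·Var(F_2) + 2·(0.5)·(-1.5)·Cov(F_1,F_2)
= 0.25·529 + 2.25·9 + -1.5·-55.2 = 235.3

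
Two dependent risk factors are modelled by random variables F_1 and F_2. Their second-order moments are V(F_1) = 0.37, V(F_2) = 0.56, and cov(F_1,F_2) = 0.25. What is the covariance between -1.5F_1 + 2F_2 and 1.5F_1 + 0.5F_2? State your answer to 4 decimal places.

0.2900

cov(-1.5F_1 + 2F_2, 1.5F_1 + 0.5F_2) = (-1.5)(1.5)V(F_1) + (2)(0.5)V(F_2) + [(-1.5)(0.5) + (2)(1.5)]cov(F_1,F_2)
= -2.25·0.37 + 1·0.56 + 2.25·0.25 = 0.29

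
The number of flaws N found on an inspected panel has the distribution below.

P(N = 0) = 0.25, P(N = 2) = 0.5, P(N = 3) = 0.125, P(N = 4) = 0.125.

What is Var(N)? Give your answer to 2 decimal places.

E[N] = (0)(0.25) + (2)(0.5) + (3)(0.125) + (4)(0.125) = 1.875
E[N²] = (0)²(0.25) + (2)²(0.5) + (3)²(0.125) + (4)²(0.125) = 5.125
Var(N) = E[N²] − (E[N])² = 5.125 − (1.875)² = 1.609375

1.61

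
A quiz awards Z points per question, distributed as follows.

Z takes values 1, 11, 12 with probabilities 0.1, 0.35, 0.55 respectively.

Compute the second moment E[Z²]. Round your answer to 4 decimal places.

121.6500

E[Z²] = (1)²(0.1) + (11)²(0.35) + (12)²(0.55) = 121.65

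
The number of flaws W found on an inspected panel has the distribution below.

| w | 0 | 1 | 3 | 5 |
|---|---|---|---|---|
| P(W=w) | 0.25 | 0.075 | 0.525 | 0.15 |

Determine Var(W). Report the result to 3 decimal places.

E[W] = (0)(0.25) + (1)(0.075) + (3)(0.525) + (5)(0.15) = 2.4
E[W²] = (0)²(0.25) + (1)²(0.075) + (3)²(0.525) + (5)²(0.15) = 8.55
Var(W) = E[W²] − (E[W])² = 8.55 − (2.4)² = 2.79

2.790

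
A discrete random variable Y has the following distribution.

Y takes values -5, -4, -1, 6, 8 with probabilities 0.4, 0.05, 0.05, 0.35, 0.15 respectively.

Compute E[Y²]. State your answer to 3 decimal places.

33.050

E[Y²] = (-5)²(0.4) + (-4)²(0.05) + (-1)²(0.05) + (6)²(0.35) + (8)²(0.15) = 33.05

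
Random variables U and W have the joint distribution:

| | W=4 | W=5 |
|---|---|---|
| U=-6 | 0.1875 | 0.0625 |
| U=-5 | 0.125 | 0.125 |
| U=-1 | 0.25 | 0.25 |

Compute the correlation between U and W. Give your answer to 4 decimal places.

E[U] = -3.25,  E[W] = 4.4375
E[UW] = -14.25
Cov(U,W) = E[UW] − E[U]E[W] = -14.25 − (-3.25)(4.4375) = 0.171875
var(U) = 5.1875,  var(W) = 0.24609375
ρ = 0.171875 / √(5.1875·0.24609375) ≈ 0.1521

0.1521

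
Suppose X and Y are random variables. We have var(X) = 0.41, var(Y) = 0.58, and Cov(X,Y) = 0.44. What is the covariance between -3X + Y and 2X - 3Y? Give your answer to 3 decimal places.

Cov(-3X + Y, 2X - 3Y) = (-3)(2)var(X) + (1)(-3)var(Y) + [(-3)(-3) + (1)(2)]Cov(X,Y)
= -6·0.41 + -3·0.58 + 11·0.44 = 0.64

0.640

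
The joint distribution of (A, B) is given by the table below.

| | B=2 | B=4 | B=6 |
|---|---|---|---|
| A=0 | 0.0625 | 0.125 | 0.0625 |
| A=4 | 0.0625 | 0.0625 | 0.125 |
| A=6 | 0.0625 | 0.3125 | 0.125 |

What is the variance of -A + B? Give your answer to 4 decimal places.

7.4375

E[A] = 4,  E[B] = 4.25,  E[AB] = 17.25
V(A) = 22 − (4)² = 6;  V(B) = 20 − (4.25)² = 1.9375
Cov(A,B) = 17.25 − (4)(4.25) = 0.25
V(-A + B) = (-1)²·6 + (1)²·1.9375 + 2·(-1)·(1)·0.25 = 7.4375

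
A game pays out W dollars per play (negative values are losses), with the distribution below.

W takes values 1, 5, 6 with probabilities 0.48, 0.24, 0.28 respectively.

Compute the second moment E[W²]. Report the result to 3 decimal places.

16.560

E[W²] = (1)²(0.48) + (5)²(0.24) + (6)²(0.28) = 16.56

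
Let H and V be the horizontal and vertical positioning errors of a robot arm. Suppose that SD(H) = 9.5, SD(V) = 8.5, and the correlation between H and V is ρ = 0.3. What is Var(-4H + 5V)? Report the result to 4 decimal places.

2281.2500

Var(H) = (9.5)² = 90.25;  Var(V) = (8.5)² = 72.25
Cov(H,V) = ρ·SD(H)·SD(V) = 0.3·9.5·8.5 = 24.225
Var(-4H + 5V) = (-4)²·Var(H) + (5)²·Var(V) + 2·(-4)·(5)·Cov(H,V)
= 16·90.25 + 25·72.25 + -40·24.225 = 2281.25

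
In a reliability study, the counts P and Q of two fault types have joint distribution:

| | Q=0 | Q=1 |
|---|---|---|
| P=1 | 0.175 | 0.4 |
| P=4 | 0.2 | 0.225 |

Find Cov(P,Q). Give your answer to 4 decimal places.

E[P] = 2.275,  E[Q] = 0.625
E[PQ] = 1.3
Cov(P,Q) = E[PQ] − E[P]E[Q] = 1.3 − (2.275)(0.625) = -0.121875

-0.1219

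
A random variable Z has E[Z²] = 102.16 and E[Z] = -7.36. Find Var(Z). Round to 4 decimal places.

47.9904

Var(Z) = 102.16 − (-7.36)² = 47.9904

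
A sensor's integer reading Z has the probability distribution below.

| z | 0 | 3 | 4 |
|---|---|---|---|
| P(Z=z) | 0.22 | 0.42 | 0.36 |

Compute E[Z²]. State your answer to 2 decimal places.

E[Z²] = (0)²(0.22) + (3)²(0.42) + (4)²(0.36) = 9.54

9.54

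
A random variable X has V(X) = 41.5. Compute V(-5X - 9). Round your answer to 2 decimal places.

1037.50

V(-5X - 9) = (-5)²·V(X) = 25·41.5 = 1037.5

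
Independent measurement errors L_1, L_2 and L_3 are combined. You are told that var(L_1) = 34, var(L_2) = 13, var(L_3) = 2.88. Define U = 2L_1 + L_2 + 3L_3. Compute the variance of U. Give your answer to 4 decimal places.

By independence, var(U) = (2)²var(L_1) + (1)²var(L_2) + (3)²var(L_3)
= (2)²·34 + (1)²·13 + (3)²·2.88 = 174.92

174.9200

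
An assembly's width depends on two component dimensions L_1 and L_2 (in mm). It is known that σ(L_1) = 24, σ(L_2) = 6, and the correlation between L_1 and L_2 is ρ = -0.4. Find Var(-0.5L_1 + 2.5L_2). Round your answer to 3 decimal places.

513.000

Var(L_1) = (24)² = 576;  Var(L_2) = (6)² = 36
cov(L_1,L_2) = ρ·σ(L_1)·σ(L_2) = -0.4·24·6 = -57.6
Var(-0.5L_1 + 2.5L_2) = (-0.5)²·Var(L_1) + (2.5)²·Var(L_2) + 2·(-0.5)·(2.5)·cov(L_1,L_2)
= 0.25·576 + 6.25·36 + -2.5·-57.6 = 513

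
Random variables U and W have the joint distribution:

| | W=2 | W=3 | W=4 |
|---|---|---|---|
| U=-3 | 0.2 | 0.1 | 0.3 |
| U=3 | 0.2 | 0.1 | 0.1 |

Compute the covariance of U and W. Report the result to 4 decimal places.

-0.6000

E[U] = -0.6,  E[W] = 3
E[UW] = -2.4
Cov(U,W) = E[UW] − E[U]E[W] = -2.4 − (-0.6)(3) = -0.6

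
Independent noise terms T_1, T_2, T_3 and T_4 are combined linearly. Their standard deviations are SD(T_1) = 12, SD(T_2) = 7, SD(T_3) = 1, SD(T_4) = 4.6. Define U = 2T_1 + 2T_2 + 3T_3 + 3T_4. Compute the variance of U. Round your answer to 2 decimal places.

var(T_1) = 144, var(T_2) = 49, var(T_3) = 1, var(T_4) = 21.16
By independence, var(U) = (2)²var(T_1) + (2)²var(T_2) + (3)²var(T_3) + (3)²var(T_4)
= (2)²·144 + (2)²·49 + (3)²·1 + (3)²·21.16 = 971.44

971.44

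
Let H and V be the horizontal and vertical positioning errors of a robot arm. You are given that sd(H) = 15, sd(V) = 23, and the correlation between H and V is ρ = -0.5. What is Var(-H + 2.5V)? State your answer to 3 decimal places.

Var(H) = (15)² = 225;  Var(V) = (23)² = 529
Cov(H,V) = ρ·sd(H)·sd(V) = -0.5·15·23 = -172.5
Var(-H + 2.5V) = (-1)²·Var(H) + (2.5)²·Var(V) + 2·(-1)·(2.5)·Cov(H,V)
= 1·225 + 6.25·529 + -5·-172.5 = 4393.75

4393.750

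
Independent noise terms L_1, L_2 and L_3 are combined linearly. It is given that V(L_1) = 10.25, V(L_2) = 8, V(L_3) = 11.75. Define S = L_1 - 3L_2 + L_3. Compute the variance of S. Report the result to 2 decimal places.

By independence, V(S) = (1)²V(L_1) + (-3)²V(L_2) + (1)²V(L_3)
= (1)²·10.25 + (-3)²·8 + (1)²·11.75 = 94

94.00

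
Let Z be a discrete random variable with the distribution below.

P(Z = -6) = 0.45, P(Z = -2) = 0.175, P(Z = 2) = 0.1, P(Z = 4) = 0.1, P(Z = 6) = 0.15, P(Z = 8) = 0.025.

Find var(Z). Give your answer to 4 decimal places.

24.0775

E[Z] = (-6)(0.45) + (-2)(0.175) + (2)(0.1) + (4)(0.1) + (6)(0.15) + (8)(0.025) = -1.35
E[Z²] = (-6)²(0.45) + (-2)²(0.175) + (2)²(0.1) + (4)²(0.1) + (6)²(0.15) + (8)²(0.025) = 25.9
var(Z) = E[Z²] − (E[Z])² = 25.9 − (-1.35)² = 24.0775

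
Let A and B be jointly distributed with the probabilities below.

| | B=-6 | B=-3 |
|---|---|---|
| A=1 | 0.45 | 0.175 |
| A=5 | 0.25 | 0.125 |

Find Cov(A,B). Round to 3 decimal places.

E[A] = 2.5,  E[B] = -5.1
E[AB] = -12.6
Cov(A,B) = E[AB] − E[A]E[B] = -12.6 − (2.5)(-5.1) = 0.15

0.150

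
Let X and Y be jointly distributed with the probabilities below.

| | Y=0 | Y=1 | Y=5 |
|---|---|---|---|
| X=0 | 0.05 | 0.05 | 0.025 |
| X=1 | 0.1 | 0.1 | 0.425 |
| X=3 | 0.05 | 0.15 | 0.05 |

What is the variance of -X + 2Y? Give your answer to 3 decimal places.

E[X] = 1.375,  E[Y] = 2.8,  E[XY] = 3.425
V(X) = 2.875 − (1.375)² = 0.984375;  V(Y) = 12.8 − (2.8)² = 4.96
Cov(X,Y) = 3.425 − (1.375)(2.8) = -0.425
V(-X + 2Y) = (-1)²·0.984375 + (2)²·4.96 + 2·(-1)·(2)·-0.425 = 22.524375

22.524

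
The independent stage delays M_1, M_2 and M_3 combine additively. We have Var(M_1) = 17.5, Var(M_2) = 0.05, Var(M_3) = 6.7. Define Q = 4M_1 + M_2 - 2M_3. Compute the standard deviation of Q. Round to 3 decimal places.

17.517

By independence, Var(Q) = (4)²Var(M_1) + (1)²Var(M_2) + (-2)²Var(M_3)
= (4)²·17.5 + (1)²·0.05 + (-2)²·6.7 = 306.85
SD(Q) = √306.85 ≈ 17.517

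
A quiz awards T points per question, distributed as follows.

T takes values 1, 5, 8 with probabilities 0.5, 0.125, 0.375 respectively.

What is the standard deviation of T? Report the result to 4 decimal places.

E[T] = (1)(0.5) + (5)(0.125) + (8)(0.375) = 4.125
E[T²] = (1)²(0.5) + (5)²(0.125) + (8)²(0.375) = 27.625
V(T) = E[T²] − (E[T])² = 27.625 − (4.125)² = 10.609375
sd(T) = √10.609375 ≈ 3.2572

3.2572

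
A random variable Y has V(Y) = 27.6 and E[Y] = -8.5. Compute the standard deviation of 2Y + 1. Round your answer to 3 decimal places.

V(2Y + 1) = (2)²·27.6 = 110.4
SD(2Y + 1) = √110.4 ≈ 10.507

10.507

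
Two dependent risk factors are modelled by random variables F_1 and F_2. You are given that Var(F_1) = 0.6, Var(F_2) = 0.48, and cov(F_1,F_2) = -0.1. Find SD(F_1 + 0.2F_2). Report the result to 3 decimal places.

0.761

Var(F_1 + 0.2F_2) = (1)²·Var(F_1) + (0.2)²·Var(F_2) + 2·(1)·(0.2)·cov(F_1,F_2)
= 1·0.6 + 0.04·0.48 + 0.4·-0.1 = 0.5792
SD(F_1 + 0.2F_2) = √0.5792 ≈ 0.761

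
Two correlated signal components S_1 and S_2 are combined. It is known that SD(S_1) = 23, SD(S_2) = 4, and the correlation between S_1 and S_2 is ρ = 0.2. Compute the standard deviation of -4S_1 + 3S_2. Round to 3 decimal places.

Var(S_1) = (23)² = 529;  Var(S_2) = (4)² = 16
Cov(S_1,S_2) = ρ·SD(S_1)·SD(S_2) = 0.2·23·4 = 18.4
Var(-4S_1 + 3S_2) = (-4)²·Var(S_1) + (3)²·Var(S_2) + 2·(-4)·(3)·Cov(S_1,S_2)
= 16·529 + 9·16 + -24·18.4 = 8166.4
SD(-4S_1 + 3S_2) = √8166.4 ≈ 90.368

90.368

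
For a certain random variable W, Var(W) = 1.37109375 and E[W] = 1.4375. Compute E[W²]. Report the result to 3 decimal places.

3.438

E[W²] = Var(W) + (E[W])² = 1.37109375 + (1.4375)² = 3.4375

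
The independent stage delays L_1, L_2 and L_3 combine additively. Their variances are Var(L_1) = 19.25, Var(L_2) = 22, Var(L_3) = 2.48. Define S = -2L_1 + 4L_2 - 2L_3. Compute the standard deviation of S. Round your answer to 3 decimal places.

20.950

By independence, Var(S) = (-2)²Var(L_1) + (4)²Var(L_2) + (-2)²Var(L_3)
= (-2)²·19.25 + (4)²·22 + (-2)²·2.48 = 438.92
sd(S) = √438.92 ≈ 20.950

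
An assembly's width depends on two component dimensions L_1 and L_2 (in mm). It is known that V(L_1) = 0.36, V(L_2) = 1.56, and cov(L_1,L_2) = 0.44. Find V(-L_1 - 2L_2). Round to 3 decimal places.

8.360

V(-L_1 - 2L_2) = (-1)²·V(L_1) + (-2)²·V(L_2) + 2·(-1)·(-2)·cov(L_1,L_2)
= 1·0.36 + 4·1.56 + 4·0.44 = 8.36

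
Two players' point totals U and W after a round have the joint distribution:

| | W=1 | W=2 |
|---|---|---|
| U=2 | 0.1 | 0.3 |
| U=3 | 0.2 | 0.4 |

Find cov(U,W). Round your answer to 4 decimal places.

E[U] = 2.6,  E[W] = 1.7
E[UW] = 4.4
cov(U,W) = E[UW] − E[U]E[W] = 4.4 − (2.6)(1.7) = -0.02

-0.0200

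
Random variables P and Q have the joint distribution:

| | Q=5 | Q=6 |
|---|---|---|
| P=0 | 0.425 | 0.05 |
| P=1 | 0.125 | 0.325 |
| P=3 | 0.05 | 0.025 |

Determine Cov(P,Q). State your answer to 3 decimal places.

E[P] = 0.675,  E[Q] = 5.4
E[PQ] = 3.775
Cov(P,Q) = E[PQ] − E[P]E[Q] = 3.775 − (0.675)(5.4) = 0.13

0.130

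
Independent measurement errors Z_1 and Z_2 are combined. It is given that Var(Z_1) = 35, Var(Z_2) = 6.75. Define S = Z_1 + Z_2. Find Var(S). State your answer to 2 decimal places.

41.75

By independence, Var(S) = (1)²Var(Z_1) + (1)²Var(Z_2)
= (1)²·35 + (1)²·6.75 = 41.75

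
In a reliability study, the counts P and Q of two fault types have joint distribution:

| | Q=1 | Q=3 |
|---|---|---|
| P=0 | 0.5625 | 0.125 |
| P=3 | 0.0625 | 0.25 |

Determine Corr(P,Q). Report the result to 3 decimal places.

0.592

E[P] = 0.9375,  E[Q] = 1.75
E[PQ] = 2.4375
Cov(P,Q) = E[PQ] − E[P]E[Q] = 2.4375 − (0.9375)(1.75) = 0.796875
Var(P) = 1.93359375,  Var(Q) = 0.9375
ρ = 0.796875 / √(1.93359375·0.9375) ≈ 0.592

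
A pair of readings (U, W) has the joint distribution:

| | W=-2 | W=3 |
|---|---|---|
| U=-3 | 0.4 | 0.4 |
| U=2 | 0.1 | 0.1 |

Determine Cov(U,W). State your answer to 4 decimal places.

0.0000

E[U] = -2,  E[W] = 0.5
E[UW] = -1
Cov(U,W) = E[UW] − E[U]E[W] = -1 − (-2)(0.5) = 0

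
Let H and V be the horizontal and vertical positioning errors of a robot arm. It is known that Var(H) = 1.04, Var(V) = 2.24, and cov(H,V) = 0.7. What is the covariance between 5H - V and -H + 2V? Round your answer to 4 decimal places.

cov(5H - V, -H + 2V) = (5)(-1)Var(H) + (-1)(2)Var(V) + [(5)(2) + (-1)(-1)]cov(H,V)
= -5·1.04 + -2·2.24 + 11·0.7 = -1.98

-1.9800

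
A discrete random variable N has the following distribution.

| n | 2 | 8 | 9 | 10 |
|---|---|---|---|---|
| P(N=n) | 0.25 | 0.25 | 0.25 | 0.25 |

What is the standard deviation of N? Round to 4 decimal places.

E[N] = (2)(0.25) + (8)(0.25) + (9)(0.25) + (10)(0.25) = 7.25
E[N²] = (2)²(0.25) + (8)²(0.25) + (9)²(0.25) + (10)²(0.25) = 62.25
Var(N) = E[N²] − (E[N])² = 62.25 − (7.25)² = 9.6875
SD(N) = √9.6875 ≈ 3.1125

3.1125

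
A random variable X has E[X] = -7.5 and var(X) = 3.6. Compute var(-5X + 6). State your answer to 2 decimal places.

var(-5X + 6) = (-5)²·var(X) = 25·3.6 = 90

90.00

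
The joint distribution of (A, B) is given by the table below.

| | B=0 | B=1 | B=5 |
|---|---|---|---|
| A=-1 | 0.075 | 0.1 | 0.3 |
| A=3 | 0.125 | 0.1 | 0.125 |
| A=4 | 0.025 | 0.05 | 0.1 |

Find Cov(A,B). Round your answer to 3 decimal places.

-0.891

E[A] = 1.275,  E[B] = 2.875
E[AB] = 2.775
Cov(A,B) = E[AB] − E[A]E[B] = 2.775 − (1.275)(2.875) = -0.890625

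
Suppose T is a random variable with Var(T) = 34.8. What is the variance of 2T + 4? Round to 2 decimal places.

Var(2T + 4) = (2)²·Var(T) = 4·34.8 = 139.2

139.20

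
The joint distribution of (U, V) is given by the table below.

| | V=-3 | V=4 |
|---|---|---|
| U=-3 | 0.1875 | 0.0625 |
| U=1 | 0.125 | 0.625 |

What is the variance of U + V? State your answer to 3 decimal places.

19.652

E[U] = 0,  E[V] = 1.8125,  E[UV] = 3.0625
var(U) = 3 − (0)² = 3;  var(V) = 13.8125 − (1.8125)² = 10.52734375
Cov(U,V) = 3.0625 − (0)(1.8125) = 3.0625
var(U + V) = (1)²·3 + (1)²·10.52734375 + 2·(1)·(1)·3.0625 = 19.65234375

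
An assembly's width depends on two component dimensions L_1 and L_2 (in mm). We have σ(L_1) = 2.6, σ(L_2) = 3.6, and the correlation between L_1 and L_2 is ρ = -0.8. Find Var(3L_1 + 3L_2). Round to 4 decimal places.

Var(L_1) = (2.6)² = 6.76;  Var(L_2) = (3.6)² = 12.96
cov(L_1,L_2) = ρ·σ(L_1)·σ(L_2) = -0.8·2.6·3.6 = -7.488
Var(3L_1 + 3L_2) = (3)²·Var(L_1) + (3)²·Var(L_2) + 2·(3)·(3)·cov(L_1,L_2)
= 9·6.76 + 9·12.96 + 18·-7.488 = 42.696

42.6960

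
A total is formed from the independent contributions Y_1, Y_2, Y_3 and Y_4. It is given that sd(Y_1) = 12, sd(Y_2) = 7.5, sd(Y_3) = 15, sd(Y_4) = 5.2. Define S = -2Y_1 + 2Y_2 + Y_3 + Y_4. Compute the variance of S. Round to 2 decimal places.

Var(Y_1) = 144, Var(Y_2) = 56.25, Var(Y_3) = 225, Var(Y_4) = 27.04
By independence, Var(S) = (-2)²Var(Y_1) + (2)²Var(Y_2) + (1)²Var(Y_3) + (1)²Var(Y_4)
= (-2)²·144 + (2)²·56.25 + (1)²·225 + (1)²·27.04 = 1053.04

1053.04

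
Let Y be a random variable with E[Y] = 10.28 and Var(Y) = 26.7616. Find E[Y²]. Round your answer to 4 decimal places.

E[Y²] = Var(Y) + (E[Y])² = 26.7616 + (10.28)² = 132.44

132.4400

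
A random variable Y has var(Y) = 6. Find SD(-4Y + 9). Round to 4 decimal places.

var(-4Y + 9) = (-4)²·6 = 96
SD(-4Y + 9) = √96 ≈ 9.7980

9.7980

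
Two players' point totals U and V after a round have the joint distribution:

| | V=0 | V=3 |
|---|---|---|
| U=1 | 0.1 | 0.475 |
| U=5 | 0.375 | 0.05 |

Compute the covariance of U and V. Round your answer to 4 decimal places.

E[U] = 2.7,  E[V] = 1.575
E[UV] = 2.175
Cov(U,V) = E[UV] − E[U]E[V] = 2.175 − (2.7)(1.575) = -2.0775

-2.0775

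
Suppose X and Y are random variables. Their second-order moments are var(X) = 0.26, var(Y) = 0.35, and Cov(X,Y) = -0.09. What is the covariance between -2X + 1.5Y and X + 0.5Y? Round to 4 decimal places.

Cov(-2X + 1.5Y, X + 0.5Y) = (-2)(1)var(X) + (1.5)(0.5)var(Y) + [(-2)(0.5) + (1.5)(1)]Cov(X,Y)
= -2·0.26 + 0.75·0.35 + 0.5·-0.09 = -0.3025

-0.3025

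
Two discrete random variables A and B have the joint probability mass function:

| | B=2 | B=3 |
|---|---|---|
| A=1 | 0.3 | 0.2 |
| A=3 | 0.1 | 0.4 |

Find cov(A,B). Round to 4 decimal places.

0.2000

E[A] = 2,  E[B] = 2.6
E[AB] = 5.4
cov(A,B) = E[AB] − E[A]E[B] = 5.4 − (2)(2.6) = 0.2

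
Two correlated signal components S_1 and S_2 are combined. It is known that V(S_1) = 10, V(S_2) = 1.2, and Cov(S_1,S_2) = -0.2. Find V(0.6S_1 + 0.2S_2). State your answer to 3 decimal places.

V(0.6S_1 + 0.2S_2) = (0.6)²·V(S_1) + (0.2)²·V(S_2) + 2·(0.6)·(0.2)·Cov(S_1,S_2)
= 0.36·10 + 0.04·1.2 + 0.24·-0.2 = 3.6

3.600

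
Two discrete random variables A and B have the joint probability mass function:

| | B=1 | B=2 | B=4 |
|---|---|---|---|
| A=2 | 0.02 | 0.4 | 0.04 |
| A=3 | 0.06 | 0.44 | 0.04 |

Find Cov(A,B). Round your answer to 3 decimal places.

-0.023

E[A] = 2.54,  E[B] = 2.08
E[AB] = 5.26
Cov(A,B) = E[AB] − E[A]E[B] = 5.26 − (2.54)(2.08) = -0.0232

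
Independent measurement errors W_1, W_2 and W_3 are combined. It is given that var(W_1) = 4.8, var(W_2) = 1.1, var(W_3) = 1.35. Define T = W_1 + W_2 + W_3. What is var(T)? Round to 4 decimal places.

By independence, var(T) = (1)²var(W_1) + (1)²var(W_2) + (1)²var(W_3)
= (1)²·4.8 + (1)²·1.1 + (1)²·1.35 = 7.25

7.2500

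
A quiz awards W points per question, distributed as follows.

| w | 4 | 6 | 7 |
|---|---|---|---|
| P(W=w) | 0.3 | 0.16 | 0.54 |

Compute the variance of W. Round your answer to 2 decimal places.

1.74

E[W] = (4)(0.3) + (6)(0.16) + (7)(0.54) = 5.94
E[W²] = (4)²(0.3) + (6)²(0.16) + (7)²(0.54) = 37.02
Var(W) = E[W²] − (E[W])² = 37.02 − (5.94)² = 1.7364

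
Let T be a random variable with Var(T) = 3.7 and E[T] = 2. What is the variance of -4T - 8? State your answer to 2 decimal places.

59.20

Var(-4T - 8) = (-4)²·Var(T) = 16·3.7 = 59.2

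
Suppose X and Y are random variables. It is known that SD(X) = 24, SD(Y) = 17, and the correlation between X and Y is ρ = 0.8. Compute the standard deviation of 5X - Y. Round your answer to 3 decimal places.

var(X) = (24)² = 576;  var(Y) = (17)² = 289
Cov(X,Y) = ρ·SD(X)·SD(Y) = 0.8·24·17 = 326.4
var(5X - Y) = (5)²·var(X) + (-1)²·var(Y) + 2·(5)·(-1)·Cov(X,Y)
= 25·576 + 1·289 + -10·326.4 = 11425
SD(5X - Y) = √11425 ≈ 106.888

106.888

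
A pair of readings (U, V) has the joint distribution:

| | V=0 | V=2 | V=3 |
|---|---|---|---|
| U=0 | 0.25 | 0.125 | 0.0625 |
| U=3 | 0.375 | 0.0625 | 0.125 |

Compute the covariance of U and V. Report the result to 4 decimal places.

E[U] = 1.6875,  E[V] = 0.9375
E[UV] = 1.5
Cov(U,V) = E[UV] − E[U]E[V] = 1.5 − (1.6875)(0.9375) = -0.08203125

-0.0820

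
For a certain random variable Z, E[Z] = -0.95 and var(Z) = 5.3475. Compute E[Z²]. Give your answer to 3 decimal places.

6.250

E[Z²] = var(Z) + (E[Z])² = 5.3475 + (-0.95)² = 6.25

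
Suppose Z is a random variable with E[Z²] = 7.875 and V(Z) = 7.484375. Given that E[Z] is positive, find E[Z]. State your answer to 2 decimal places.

0.63

(E[Z])² = E[Z²] − V(Z) = 7.875 − 7.484375 = 0.390625
E[Z] = √0.390625 = 0.625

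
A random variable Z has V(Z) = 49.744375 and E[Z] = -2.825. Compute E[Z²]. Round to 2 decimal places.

57.73

E[Z²] = V(Z) + (E[Z])² = 49.744375 + (-2.825)² = 57.725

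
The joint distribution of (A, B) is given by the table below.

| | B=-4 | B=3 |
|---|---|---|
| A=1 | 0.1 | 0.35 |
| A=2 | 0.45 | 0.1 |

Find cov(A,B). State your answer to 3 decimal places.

-1.033

E[A] = 1.55,  E[B] = -0.85
E[AB] = -2.35
cov(A,B) = E[AB] − E[A]E[B] = -2.35 − (1.55)(-0.85) = -1.0325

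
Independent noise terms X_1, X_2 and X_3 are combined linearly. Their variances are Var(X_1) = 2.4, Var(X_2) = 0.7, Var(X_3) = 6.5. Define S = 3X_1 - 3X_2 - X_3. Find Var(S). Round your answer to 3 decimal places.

34.400

By independence, Var(S) = (3)²Var(X_1) + (-3)²Var(X_2) + (-1)²Var(X_3)
= (3)²·2.4 + (-3)²·0.7 + (-1)²·6.5 = 34.4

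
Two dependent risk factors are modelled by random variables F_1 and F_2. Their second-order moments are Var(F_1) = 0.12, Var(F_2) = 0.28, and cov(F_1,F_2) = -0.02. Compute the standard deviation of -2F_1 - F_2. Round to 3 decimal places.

Var(-2F_1 - F_2) = (-2)²·Var(F_1) + (-1)²·Var(F_2) + 2·(-2)·(-1)·cov(F_1,F_2)
= 4·0.12 + 1·0.28 + 4·-0.02 = 0.68
SD(-2F_1 - F_2) = √0.68 ≈ 0.825

0.825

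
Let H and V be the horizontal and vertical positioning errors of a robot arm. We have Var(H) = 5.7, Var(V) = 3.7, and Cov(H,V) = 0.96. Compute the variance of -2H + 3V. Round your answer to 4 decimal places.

44.5800

Var(-2H + 3V) = (-2)²·Var(H) + (3)²·Var(V) + 2·(-2)·(3)·Cov(H,V)
= 4·5.7 + 9·3.7 + -12·0.96 = 44.58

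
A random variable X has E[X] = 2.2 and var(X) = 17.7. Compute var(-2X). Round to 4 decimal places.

var(-2X) = (-2)²·var(X) = 4·17.7 = 70.8

70.8000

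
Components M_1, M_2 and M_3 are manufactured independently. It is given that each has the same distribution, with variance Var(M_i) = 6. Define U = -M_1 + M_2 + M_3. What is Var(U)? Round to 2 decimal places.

By independence, Var(U) = (-1)²Var(M_1) + (1)²Var(M_2) + (1)²Var(M_3)
= (-1)²·6 + (1)²·6 + (1)²·6 = 18

18.00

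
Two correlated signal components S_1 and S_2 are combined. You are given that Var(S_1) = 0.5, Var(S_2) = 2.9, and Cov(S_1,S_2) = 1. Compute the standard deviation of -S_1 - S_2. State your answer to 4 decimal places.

2.3238

Var(-S_1 - S_2) = (-1)²·Var(S_1) + (-1)²·Var(S_2) + 2·(-1)·(-1)·Cov(S_1,S_2)
= 1·0.5 + 1·2.9 + 2·1 = 5.4
SD(-S_1 - S_2) = √5.4 ≈ 2.3238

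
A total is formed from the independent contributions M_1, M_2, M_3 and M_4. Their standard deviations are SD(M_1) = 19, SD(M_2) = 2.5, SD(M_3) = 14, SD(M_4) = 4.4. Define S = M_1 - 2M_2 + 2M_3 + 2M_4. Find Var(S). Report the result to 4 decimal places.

1247.4400

Var(M_1) = 361, Var(M_2) = 6.25, Var(M_3) = 196, Var(M_4) = 19.36
By independence, Var(S) = (1)²Var(M_1) + (-2)²Var(M_2) + (2)²Var(M_3) + (2)²Var(M_4)
= (1)²·361 + (-2)²·6.25 + (2)²·196 + (2)²·19.36 = 1247.44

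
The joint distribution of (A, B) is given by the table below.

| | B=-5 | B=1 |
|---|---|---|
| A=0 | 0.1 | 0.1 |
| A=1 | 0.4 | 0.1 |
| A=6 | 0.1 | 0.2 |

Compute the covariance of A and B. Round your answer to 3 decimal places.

E[A] = 2.3,  E[B] = -2.6
E[AB] = -3.7
cov(A,B) = E[AB] − E[A]E[B] = -3.7 − (2.3)(-2.6) = 2.28

2.280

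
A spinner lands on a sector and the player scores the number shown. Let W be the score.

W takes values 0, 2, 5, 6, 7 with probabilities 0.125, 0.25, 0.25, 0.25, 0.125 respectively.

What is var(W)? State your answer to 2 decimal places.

5.36

E[W] = (0)(0.125) + (2)(0.25) + (5)(0.25) + (6)(0.25) + (7)(0.125) = 4.125
E[W²] = (0)²(0.125) + (2)²(0.25) + (5)²(0.25) + (6)²(0.25) + (7)²(0.125) = 22.375
var(W) = E[W²] − (E[W])² = 22.375 − (4.125)² = 5.359375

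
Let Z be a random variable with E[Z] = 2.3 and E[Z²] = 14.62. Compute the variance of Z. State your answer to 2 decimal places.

Var(Z) = 14.62 − (2.3)² = 9.33

9.33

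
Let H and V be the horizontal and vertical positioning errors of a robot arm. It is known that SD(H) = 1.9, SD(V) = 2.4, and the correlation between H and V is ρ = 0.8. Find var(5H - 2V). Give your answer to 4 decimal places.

var(H) = (1.9)² = 3.61;  var(V) = (2.4)² = 5.76
Cov(H,V) = ρ·SD(H)·SD(V) = 0.8·1.9·2.4 = 3.648
var(5H - 2V) = (5)²·var(H) + (-2)²·var(V) + 2·(5)·(-2)·Cov(H,V)
= 25·3.61 + 4·5.76 + -20·3.648 = 40.33

40.3300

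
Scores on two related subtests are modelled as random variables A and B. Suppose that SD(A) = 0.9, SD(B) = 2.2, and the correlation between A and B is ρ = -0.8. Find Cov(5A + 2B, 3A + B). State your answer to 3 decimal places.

4.406

Var(A) = (0.9)² = 0.81;  Var(B) = (2.2)² = 4.84
Cov(A,B) = ρ·SD(A)·SD(B) = -0.8·0.9·2.2 = -1.584
Cov(5A + 2B, 3A + B) = (5)(3)Var(A) + (2)(1)Var(B) + [(5)(1) + (2)(3)]Cov(A,B)
= 15·0.81 + 2·4.84 + 11·-1.584 = 4.406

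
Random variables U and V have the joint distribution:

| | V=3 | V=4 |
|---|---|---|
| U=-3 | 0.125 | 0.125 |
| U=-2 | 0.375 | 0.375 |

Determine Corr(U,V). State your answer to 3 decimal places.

0.000

E[U] = -2.25,  E[V] = 3.5
E[UV] = -7.875
cov(U,V) = E[UV] − E[U]E[V] = -7.875 − (-2.25)(3.5) = 0
Var(U) = 0.1875,  Var(V) = 0.25
ρ = 0 / √(0.1875·0.25) ≈ 0.000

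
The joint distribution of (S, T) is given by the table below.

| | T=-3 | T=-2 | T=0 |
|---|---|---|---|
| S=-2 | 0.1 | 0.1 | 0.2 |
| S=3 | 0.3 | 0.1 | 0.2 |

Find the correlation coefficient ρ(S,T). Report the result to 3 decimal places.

E[S] = 1,  E[T] = -1.6
E[ST] = -2.3
Cov(S,T) = E[ST] − E[S]E[T] = -2.3 − (1)(-1.6) = -0.7
Var(S) = 6,  Var(T) = 1.84
ρ = -0.7 / √(6·1.84) ≈ -0.211

-0.211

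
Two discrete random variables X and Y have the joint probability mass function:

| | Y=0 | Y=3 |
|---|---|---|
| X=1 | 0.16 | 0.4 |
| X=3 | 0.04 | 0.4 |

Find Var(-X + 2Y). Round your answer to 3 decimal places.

5.594

E[X] = 1.88,  E[Y] = 2.4,  E[XY] = 4.8
Var(X) = 4.52 − (1.88)² = 0.9856;  Var(Y) = 7.2 − (2.4)² = 1.44
Cov(X,Y) = 4.8 − (1.88)(2.4) = 0.288
Var(-X + 2Y) = (-1)²·0.9856 + (2)²·1.44 + 2·(-1)·(2)·0.288 = 5.5936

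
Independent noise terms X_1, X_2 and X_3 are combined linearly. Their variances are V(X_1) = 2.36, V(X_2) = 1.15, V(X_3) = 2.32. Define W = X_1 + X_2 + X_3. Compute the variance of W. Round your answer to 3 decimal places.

5.830

By independence, V(W) = (1)²V(X_1) + (1)²V(X_2) + (1)²V(X_3)
= (1)²·2.36 + (1)²·1.15 + (1)²·2.32 = 5.83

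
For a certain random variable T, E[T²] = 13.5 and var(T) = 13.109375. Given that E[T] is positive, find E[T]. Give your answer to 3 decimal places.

0.625

(E[T])² = E[T²] − var(T) = 13.5 − 13.109375 = 0.390625
E[T] = √0.390625 = 0.625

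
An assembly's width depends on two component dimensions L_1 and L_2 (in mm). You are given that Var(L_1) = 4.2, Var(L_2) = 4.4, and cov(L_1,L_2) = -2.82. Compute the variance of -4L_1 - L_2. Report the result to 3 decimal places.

Var(-4L_1 - L_2) = (-4)²·Var(L_1) + (-1)²·Var(L_2) + 2·(-4)·(-1)·cov(L_1,L_2)
= 16·4.2 + 1·4.4 + 8·-2.82 = 49.04

49.040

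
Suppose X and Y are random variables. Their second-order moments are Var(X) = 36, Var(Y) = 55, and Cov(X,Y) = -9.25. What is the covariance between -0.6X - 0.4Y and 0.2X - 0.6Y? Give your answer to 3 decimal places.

Cov(-0.6X - 0.4Y, 0.2X - 0.6Y) = (-0.6)(0.2)Var(X) + (-0.4)(-0.6)Var(Y) + [(-0.6)(-0.6) + (-0.4)(0.2)]Cov(X,Y)
= -0.12·36 + 0.24·55 + 0.28·-9.25 = 6.29

6.290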